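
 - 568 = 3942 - 4510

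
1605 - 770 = 835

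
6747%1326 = 117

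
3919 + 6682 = 10601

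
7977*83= 662091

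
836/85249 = 836/85249 = 0.01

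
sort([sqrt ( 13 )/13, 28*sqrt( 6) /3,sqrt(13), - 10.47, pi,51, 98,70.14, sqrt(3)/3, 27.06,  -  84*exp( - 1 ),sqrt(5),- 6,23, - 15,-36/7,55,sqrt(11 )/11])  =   [ - 84*exp( - 1),- 15, - 10.47, - 6, - 36/7, sqrt(13 ) /13, sqrt( 11 )/11,sqrt(3 ) /3, sqrt(5), pi,sqrt( 13),  28*sqrt( 6) /3, 23,27.06 , 51,  55, 70.14,98]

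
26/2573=26/2573=0.01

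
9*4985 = 44865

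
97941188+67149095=165090283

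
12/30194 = 6/15097 = 0.00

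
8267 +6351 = 14618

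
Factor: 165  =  3^1* 5^1*11^1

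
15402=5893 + 9509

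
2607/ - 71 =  -2607/71 = - 36.72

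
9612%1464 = 828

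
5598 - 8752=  - 3154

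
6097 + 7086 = 13183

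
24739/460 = 53 + 359/460 = 53.78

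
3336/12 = 278 =278.00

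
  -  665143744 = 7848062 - 672991806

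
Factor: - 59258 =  - 2^1*29629^1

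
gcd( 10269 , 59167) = 1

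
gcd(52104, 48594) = 78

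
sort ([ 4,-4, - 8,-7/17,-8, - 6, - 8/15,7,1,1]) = [ - 8,-8, - 6,  -  4, - 8/15, - 7/17, 1,1, 4, 7 ]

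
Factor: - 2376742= - 2^1 * 241^1*4931^1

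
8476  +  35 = 8511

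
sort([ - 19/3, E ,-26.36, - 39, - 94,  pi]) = [ - 94, - 39 , - 26.36, - 19/3, E,pi]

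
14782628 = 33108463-18325835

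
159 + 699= 858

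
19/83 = 19/83 = 0.23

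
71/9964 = 71/9964 = 0.01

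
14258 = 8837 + 5421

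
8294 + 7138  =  15432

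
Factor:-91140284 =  - 2^2*53^1*429907^1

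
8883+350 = 9233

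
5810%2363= 1084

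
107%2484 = 107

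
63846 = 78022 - 14176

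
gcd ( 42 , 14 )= 14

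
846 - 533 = 313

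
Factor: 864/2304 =2^(-3)*3^1 = 3/8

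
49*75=3675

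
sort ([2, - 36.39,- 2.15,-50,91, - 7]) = [ - 50,- 36.39, - 7, - 2.15, 2, 91]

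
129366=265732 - 136366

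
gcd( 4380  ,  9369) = 3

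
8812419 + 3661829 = 12474248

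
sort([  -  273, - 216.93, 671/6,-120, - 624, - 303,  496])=[ -624, - 303, - 273, - 216.93, - 120,  671/6, 496] 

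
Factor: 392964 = 2^2*3^1*11^1 *13^1*229^1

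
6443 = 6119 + 324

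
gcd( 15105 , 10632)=3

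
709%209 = 82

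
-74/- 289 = 74/289=0.26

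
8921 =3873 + 5048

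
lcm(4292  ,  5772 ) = 167388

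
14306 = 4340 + 9966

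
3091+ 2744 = 5835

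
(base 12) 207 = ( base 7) 601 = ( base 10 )295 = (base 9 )357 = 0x127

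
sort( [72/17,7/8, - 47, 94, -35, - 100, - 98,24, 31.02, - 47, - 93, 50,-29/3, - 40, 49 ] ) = [ - 100, - 98,  -  93, - 47,- 47 ,  -  40,-35, - 29/3,7/8,72/17,24, 31.02,49, 50,94]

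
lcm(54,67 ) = 3618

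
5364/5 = 5364/5= 1072.80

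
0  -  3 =  -  3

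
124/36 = 3 + 4/9 = 3.44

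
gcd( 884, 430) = 2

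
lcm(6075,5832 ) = 145800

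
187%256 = 187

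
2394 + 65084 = 67478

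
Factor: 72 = 2^3*3^2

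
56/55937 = 8/7991 = 0.00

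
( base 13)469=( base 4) 23323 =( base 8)1373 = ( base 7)2140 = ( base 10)763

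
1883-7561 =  - 5678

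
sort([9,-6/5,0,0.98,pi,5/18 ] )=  [  -  6/5,0 , 5/18,  0.98,pi , 9 ] 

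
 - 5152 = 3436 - 8588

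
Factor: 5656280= 2^3* 5^1*7^1*20201^1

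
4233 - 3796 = 437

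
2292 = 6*382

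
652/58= 326/29   =  11.24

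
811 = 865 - 54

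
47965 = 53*905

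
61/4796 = 61/4796 = 0.01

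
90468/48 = 7539/4= 1884.75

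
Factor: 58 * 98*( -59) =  -335356  =  -2^2*7^2 * 29^1 * 59^1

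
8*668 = 5344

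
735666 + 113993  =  849659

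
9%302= 9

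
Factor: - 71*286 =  - 2^1*11^1*13^1 * 71^1 = - 20306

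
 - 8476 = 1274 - 9750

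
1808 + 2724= 4532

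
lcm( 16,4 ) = 16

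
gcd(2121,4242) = 2121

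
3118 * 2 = 6236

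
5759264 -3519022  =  2240242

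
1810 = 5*362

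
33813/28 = 1207 + 17/28 =1207.61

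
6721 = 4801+1920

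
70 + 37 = 107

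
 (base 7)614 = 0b100110001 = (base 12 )215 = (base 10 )305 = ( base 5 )2210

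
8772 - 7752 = 1020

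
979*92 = 90068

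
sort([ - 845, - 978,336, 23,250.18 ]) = [-978, - 845, 23,250.18, 336 ]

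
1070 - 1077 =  - 7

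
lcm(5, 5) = 5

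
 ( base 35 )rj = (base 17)35c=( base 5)12324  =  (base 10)964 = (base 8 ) 1704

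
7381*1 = 7381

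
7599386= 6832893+766493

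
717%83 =53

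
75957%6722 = 2015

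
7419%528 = 27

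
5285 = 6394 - 1109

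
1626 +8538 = 10164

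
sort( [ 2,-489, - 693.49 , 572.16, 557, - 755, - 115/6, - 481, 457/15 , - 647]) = [ - 755, - 693.49, - 647, -489, - 481,  -  115/6,2,457/15, 557, 572.16]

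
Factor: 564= 2^2*3^1*47^1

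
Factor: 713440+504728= 1218168 = 2^3*3^2*7^1*2417^1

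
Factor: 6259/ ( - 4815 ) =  - 3^( - 2 )*5^ ( -1 )*11^1 * 107^( -1)*569^1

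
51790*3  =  155370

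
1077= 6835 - 5758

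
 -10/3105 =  - 1+ 619/621 = - 0.00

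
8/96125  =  8/96125 = 0.00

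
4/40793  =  4/40793 = 0.00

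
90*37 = 3330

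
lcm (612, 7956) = 7956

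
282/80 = 141/40= 3.52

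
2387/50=2387/50 =47.74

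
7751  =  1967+5784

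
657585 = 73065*9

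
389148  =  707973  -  318825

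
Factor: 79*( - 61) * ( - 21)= 101199  =  3^1 * 7^1 * 61^1*79^1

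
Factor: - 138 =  - 2^1*3^1*23^1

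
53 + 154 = 207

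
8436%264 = 252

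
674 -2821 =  - 2147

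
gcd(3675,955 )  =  5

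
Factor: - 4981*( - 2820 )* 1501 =2^2*3^1*5^1*17^1*19^1*47^1 * 79^1*293^1 = 21083676420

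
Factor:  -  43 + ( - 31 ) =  - 2^1*37^1 = -74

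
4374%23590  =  4374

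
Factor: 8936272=2^4 * 211^1*2647^1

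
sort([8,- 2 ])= [ - 2, 8 ] 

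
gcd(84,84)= 84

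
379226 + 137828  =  517054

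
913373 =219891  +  693482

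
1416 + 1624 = 3040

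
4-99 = - 95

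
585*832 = 486720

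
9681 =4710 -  - 4971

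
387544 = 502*772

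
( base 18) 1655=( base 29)9AC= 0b1111010111111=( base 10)7871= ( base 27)ALE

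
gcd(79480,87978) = 2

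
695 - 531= 164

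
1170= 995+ 175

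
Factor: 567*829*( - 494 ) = -2^1 * 3^4*7^1*13^1  *  19^1 * 829^1 = - 232201242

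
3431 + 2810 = 6241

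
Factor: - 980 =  - 2^2*5^1*7^2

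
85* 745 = 63325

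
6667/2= 3333 +1/2 = 3333.50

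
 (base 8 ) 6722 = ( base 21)80A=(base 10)3538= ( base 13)17C2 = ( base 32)3ei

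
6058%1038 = 868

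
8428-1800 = 6628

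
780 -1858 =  - 1078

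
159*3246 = 516114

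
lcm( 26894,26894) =26894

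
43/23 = 1 + 20/23 = 1.87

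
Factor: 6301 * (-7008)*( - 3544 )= 2^8*3^1*73^1* 443^1 * 6301^1 = 156493853952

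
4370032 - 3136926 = 1233106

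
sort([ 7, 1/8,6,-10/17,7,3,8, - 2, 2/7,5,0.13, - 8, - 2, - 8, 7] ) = [ -8, - 8, - 2, - 2,-10/17,1/8,0.13, 2/7,  3,5,6,  7,7,7,8]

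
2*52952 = 105904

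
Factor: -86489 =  - 13^1*6653^1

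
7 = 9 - 2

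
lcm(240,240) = 240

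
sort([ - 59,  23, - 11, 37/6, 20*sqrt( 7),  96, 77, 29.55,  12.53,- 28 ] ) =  [ - 59,-28, - 11,  37/6 , 12.53,  23, 29.55,20*sqrt( 7), 77,  96 ] 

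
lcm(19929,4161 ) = 378651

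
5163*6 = 30978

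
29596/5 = 29596/5 = 5919.20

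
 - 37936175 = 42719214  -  80655389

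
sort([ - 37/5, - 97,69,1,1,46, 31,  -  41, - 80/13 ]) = [ - 97, - 41, - 37/5, - 80/13,1, 1,31,46  ,  69] 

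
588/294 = 2 = 2.00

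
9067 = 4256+4811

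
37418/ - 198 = -18709/99 = - 188.98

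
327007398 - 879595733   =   - 552588335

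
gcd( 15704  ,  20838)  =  302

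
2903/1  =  2903 = 2903.00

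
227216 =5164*44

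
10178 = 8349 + 1829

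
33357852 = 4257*7836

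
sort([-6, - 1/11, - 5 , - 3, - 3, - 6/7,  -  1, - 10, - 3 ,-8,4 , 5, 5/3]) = [ - 10 , - 8, - 6, - 5,-3, - 3, - 3, - 1, - 6/7,  -  1/11,5/3,4, 5]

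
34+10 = 44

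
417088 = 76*5488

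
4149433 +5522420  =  9671853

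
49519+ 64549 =114068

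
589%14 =1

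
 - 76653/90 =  - 8517/10  =  - 851.70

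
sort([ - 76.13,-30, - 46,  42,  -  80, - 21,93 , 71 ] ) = [ - 80, - 76.13,  -  46 , - 30, - 21,42,71, 93]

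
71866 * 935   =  67194710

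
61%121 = 61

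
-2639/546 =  - 29/6  =  - 4.83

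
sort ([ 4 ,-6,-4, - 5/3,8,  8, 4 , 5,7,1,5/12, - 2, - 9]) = [ - 9,  -  6, -4, - 2,-5/3,5/12,1, 4,4, 5,  7, 8, 8 ] 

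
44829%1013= 257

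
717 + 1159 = 1876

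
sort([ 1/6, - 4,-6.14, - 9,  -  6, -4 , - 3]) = [ - 9, - 6.14, - 6, - 4, - 4, - 3,1/6]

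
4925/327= 4925/327 = 15.06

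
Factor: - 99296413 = -19^1*5226127^1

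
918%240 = 198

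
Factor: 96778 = 2^1* 11^1*53^1*83^1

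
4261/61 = 69+52/61= 69.85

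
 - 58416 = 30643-89059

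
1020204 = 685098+335106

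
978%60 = 18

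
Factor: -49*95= -5^1 * 7^2*19^1 = -4655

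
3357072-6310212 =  - 2953140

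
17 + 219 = 236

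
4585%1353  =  526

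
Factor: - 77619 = -3^1*25873^1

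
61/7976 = 61/7976  =  0.01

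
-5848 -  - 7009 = 1161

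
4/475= 4/475 = 0.01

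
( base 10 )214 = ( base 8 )326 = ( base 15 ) E4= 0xd6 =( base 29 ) 7b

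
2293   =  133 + 2160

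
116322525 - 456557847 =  - 340235322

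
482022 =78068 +403954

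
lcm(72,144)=144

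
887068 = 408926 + 478142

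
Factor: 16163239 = 16163239^1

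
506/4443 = 506/4443 = 0.11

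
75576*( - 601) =  -  45421176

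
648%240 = 168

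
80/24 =10/3 = 3.33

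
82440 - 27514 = 54926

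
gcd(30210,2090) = 190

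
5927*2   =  11854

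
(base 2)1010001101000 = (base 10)5224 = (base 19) E8I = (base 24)91g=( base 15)1834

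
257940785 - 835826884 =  - 577886099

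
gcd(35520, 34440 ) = 120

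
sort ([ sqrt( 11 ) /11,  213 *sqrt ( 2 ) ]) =[ sqrt(11) /11, 213*sqrt(2) ] 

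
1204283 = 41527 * 29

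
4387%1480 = 1427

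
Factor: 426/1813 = 2^1*3^1 * 7^ ( - 2 )*37^ (  -  1 ) * 71^1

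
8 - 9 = -1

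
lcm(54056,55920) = 1621680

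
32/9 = 32/9 = 3.56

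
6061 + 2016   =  8077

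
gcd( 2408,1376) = 344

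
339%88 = 75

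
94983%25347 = 18942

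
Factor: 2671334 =2^1*1335667^1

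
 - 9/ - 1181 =9/1181 = 0.01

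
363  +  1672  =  2035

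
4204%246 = 22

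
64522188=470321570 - 405799382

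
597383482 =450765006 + 146618476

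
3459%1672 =115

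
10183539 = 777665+9405874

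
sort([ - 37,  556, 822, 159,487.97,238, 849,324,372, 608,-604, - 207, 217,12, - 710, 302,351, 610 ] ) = [ - 710,-604,-207, - 37 , 12, 159, 217, 238, 302, 324, 351, 372,487.97 , 556, 608,610,822, 849] 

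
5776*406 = 2345056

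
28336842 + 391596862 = 419933704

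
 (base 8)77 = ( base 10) 63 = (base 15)43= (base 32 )1v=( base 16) 3F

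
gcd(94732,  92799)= 1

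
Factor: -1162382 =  - 2^1*13^2*19^1 * 181^1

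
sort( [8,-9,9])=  [ - 9,8, 9 ]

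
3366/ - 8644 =  -  1683/4322 = - 0.39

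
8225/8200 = 1 + 1/328 = 1.00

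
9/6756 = 3/2252 = 0.00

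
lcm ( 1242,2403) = 110538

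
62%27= 8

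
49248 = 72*684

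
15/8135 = 3/1627 = 0.00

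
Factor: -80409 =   -  3^1 *7^2*547^1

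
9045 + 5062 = 14107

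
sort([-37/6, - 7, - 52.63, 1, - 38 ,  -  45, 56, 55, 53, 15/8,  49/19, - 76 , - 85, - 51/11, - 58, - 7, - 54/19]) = [ - 85, - 76, - 58, - 52.63, - 45, - 38, - 7, - 7,-37/6, - 51/11, - 54/19 , 1,15/8,49/19, 53, 55,56 ] 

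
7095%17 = 6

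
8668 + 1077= 9745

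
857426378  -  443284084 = 414142294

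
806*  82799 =66735994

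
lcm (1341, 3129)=9387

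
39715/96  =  413 + 67/96 = 413.70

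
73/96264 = 73/96264 = 0.00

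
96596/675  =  96596/675 = 143.11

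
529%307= 222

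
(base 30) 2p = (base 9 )104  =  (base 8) 125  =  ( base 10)85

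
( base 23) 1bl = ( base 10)803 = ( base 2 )1100100011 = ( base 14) 415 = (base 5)11203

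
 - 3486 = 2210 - 5696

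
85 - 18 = 67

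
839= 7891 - 7052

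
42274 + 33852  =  76126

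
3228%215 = 3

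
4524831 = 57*79383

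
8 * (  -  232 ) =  - 1856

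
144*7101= 1022544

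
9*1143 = 10287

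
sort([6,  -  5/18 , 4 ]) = [ - 5/18, 4,6]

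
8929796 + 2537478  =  11467274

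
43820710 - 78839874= - 35019164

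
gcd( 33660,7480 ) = 3740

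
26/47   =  26/47 =0.55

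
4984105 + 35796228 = 40780333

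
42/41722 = 21/20861 = 0.00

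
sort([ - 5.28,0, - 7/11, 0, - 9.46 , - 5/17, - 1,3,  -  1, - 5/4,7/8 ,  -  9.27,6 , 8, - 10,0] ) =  [ - 10 , - 9.46, - 9.27,-5.28, - 5/4, - 1, - 1 , -7/11 ,-5/17,0,0,0,7/8 , 3, 6,8]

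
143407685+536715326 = 680123011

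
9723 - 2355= 7368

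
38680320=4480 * 8634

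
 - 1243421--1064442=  - 178979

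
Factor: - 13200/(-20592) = 3^(-1 ) * 5^2*13^( - 1)= 25/39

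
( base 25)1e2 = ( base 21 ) 24b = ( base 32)uh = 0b1111010001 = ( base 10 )977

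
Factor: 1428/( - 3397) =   -  2^2*3^1 * 7^1*17^1*43^( - 1)*79^( - 1 )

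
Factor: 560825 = 5^2*22433^1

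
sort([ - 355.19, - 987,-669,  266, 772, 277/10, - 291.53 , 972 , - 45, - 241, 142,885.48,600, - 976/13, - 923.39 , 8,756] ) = [ - 987, -923.39, - 669, - 355.19, - 291.53, - 241, - 976/13,  -  45,8,277/10,142,266,600,756,772 , 885.48,972 ] 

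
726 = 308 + 418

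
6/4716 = 1/786 = 0.00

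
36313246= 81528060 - 45214814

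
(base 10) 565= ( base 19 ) 1AE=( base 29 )je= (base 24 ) nd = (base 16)235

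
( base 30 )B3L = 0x271B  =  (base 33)96C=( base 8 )23433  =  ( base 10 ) 10011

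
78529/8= 9816  +  1/8 =9816.12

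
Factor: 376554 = 2^1*3^1*97^1 * 647^1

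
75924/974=77 + 463/487 = 77.95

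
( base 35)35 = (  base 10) 110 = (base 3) 11002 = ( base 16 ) 6E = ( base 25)4a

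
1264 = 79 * 16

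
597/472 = 1  +  125/472 = 1.26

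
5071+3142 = 8213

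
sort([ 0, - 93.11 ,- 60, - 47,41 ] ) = [ - 93.11, - 60, - 47,  0, 41 ]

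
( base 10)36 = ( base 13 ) 2a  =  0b100100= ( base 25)1b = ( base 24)1C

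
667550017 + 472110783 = 1139660800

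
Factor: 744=2^3 * 3^1*31^1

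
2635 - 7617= - 4982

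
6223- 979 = 5244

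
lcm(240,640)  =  1920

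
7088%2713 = 1662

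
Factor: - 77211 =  -3^2*23^1*373^1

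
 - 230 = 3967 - 4197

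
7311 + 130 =7441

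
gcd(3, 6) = 3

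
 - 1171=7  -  1178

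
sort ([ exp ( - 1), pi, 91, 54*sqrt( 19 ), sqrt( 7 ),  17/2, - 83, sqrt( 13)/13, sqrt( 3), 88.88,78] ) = [ - 83,sqrt ( 13 ) /13,exp( - 1), sqrt( 3) , sqrt( 7 ), pi, 17/2, 78,88.88,91, 54*sqrt( 19) ] 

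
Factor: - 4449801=-3^1 * 17^1*87251^1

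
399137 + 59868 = 459005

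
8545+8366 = 16911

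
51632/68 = 759 + 5/17 = 759.29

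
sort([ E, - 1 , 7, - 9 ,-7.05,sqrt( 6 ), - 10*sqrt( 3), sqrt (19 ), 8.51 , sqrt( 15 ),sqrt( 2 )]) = [ - 10*sqrt(3 ), - 9 ,- 7.05 ,- 1,  sqrt( 2 ), sqrt( 6 ), E, sqrt(15 ),  sqrt(19 ), 7, 8.51 ]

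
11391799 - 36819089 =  - 25427290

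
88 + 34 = 122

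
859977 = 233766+626211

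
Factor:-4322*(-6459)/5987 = 27915798/5987= 2^1*3^1*2153^1*2161^1*5987^( - 1)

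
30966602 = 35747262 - 4780660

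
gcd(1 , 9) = 1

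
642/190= 3  +  36/95 = 3.38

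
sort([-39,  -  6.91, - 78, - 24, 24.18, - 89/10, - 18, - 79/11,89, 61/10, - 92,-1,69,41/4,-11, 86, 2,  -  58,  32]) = [-92,-78,-58,-39, - 24,-18,-11, - 89/10, - 79/11, - 6.91, - 1, 2, 61/10, 41/4,24.18, 32,69 , 86,89]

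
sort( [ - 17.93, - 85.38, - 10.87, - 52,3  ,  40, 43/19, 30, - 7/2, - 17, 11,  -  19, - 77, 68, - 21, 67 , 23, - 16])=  [ - 85.38 , - 77, - 52 ,  -  21, - 19 , - 17.93,- 17,-16  , - 10.87 , - 7/2, 43/19,3, 11  ,  23,  30,  40, 67,68] 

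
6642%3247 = 148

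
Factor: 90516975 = 3^1*5^2*29^1*41617^1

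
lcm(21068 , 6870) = 316020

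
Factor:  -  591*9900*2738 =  - 2^3*3^3*5^2*11^1*37^2*197^1 =-16019764200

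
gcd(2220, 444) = 444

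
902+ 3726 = 4628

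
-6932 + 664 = - 6268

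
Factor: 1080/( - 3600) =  - 3/10 = - 2^( - 1)*3^1 * 5^( - 1)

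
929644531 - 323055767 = 606588764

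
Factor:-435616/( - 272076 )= 2^3*3^ (-1)*7^(-1 )*41^( - 1)*79^(-1 ) * 13613^1= 108904/68019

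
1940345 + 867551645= 869491990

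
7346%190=126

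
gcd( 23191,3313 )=3313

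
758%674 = 84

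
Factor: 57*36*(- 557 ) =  - 1142964 = - 2^2*3^3*19^1*557^1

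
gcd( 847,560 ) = 7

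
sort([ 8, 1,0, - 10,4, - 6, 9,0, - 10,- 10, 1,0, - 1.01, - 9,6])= [- 10,-10, -10, - 9,  -  6 ,- 1.01 , 0, 0,0, 1,1 , 4, 6, 8, 9 ] 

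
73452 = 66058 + 7394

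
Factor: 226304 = 2^10*13^1*17^1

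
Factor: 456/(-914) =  - 2^2 *3^1*19^1*457^(  -  1) = - 228/457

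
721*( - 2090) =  - 1506890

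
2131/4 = 532 + 3/4  =  532.75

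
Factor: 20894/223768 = 2^( - 2)*31^1*83^(  -  1) = 31/332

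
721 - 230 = 491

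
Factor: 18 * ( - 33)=-594 = - 2^1 * 3^3* 11^1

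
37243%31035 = 6208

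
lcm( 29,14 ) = 406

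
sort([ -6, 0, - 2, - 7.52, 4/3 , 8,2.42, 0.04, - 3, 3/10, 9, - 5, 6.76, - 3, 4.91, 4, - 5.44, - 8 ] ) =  [ - 8, - 7.52 , - 6, - 5.44,-5, - 3, - 3, -2, 0, 0.04, 3/10,4/3, 2.42, 4,4.91, 6.76, 8, 9]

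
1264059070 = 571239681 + 692819389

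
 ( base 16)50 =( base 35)2a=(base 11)73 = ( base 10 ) 80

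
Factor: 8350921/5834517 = 3^( - 1 )*13^( - 1)*41^1*353^1*577^1*149603^(- 1 ) 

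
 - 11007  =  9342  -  20349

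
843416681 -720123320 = 123293361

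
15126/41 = 368 + 38/41 = 368.93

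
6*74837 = 449022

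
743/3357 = 743/3357 = 0.22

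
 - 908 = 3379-4287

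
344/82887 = 344/82887 = 0.00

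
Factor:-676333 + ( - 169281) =  -  845614 =-  2^1 * 7^1 * 11^1 * 17^2*19^1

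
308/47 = 308/47= 6.55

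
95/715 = 19/143 = 0.13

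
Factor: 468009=3^2*149^1*349^1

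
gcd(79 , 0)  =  79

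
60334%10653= 7069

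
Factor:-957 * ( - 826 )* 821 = 648985722  =  2^1 * 3^1 * 7^1 * 11^1*29^1*59^1 * 821^1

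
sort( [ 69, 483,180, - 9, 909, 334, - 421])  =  [ - 421, - 9, 69,180, 334, 483,909]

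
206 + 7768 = 7974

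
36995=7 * 5285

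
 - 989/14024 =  - 989/14024= - 0.07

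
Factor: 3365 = 5^1*673^1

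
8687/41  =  211 + 36/41 = 211.88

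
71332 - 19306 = 52026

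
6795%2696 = 1403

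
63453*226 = 14340378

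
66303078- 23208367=43094711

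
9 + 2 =11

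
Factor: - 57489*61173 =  - 3516774597=- 3^3*7^1*971^1*19163^1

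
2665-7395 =  -  4730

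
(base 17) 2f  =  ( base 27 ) 1M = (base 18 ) 2d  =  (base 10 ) 49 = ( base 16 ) 31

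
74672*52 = 3882944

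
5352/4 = 1338 = 1338.00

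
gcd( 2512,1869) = 1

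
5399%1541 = 776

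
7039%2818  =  1403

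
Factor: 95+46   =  141 = 3^1*47^1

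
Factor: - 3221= - 3221^1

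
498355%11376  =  9187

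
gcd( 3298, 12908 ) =2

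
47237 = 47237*1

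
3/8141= 3/8141 = 0.00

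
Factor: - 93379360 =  - 2^5  *5^1*583621^1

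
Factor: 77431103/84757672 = 2^ ( - 3)*73^( - 1 )*113^1*145133^(-1 )*685231^1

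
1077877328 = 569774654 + 508102674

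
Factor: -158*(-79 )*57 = 711474  =  2^1*3^1 * 19^1*79^2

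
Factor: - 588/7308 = -7/87=-3^(-1)*7^1*29^ (  -  1)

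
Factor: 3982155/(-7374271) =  - 3^1 * 5^1 * 53^1 *5009^1*7374271^( - 1 )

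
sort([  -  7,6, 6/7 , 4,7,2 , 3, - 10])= [ - 10, - 7,6/7,2,3,4 , 6, 7 ]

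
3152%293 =222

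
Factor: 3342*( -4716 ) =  - 15760872=   -  2^3*3^3 * 131^1*557^1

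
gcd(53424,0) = 53424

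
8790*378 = 3322620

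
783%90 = 63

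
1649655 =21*78555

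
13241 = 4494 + 8747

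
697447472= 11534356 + 685913116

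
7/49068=7/49068 = 0.00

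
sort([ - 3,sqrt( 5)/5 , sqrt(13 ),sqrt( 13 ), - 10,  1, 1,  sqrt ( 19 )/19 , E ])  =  [ - 10, - 3,sqrt( 19) /19 , sqrt(5)/5,1,  1, E,sqrt( 13 ),sqrt ( 13)]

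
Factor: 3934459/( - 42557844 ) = - 2^( - 2 ) * 3^( - 1)*7^( - 1 ) * 29^1*37^( - 1)*13693^( - 1 )*135671^1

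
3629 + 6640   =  10269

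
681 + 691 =1372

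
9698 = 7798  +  1900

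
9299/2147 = 4 + 711/2147 = 4.33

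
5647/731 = 7 + 530/731= 7.73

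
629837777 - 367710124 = 262127653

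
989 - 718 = 271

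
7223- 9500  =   - 2277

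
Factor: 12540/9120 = 11/8= 2^ ( - 3)*11^1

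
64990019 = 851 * 76369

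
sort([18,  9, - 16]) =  [ - 16 , 9, 18]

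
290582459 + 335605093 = 626187552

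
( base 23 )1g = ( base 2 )100111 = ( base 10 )39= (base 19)21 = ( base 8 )47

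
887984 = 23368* 38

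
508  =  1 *508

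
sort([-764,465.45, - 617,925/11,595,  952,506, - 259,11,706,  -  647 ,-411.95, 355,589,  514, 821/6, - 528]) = [ - 764,-647 , - 617, - 528, - 411.95,-259,11, 925/11, 821/6, 355, 465.45 , 506, 514,589 , 595, 706 , 952] 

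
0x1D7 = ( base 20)13B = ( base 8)727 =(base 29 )G7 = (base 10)471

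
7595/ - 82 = -93  +  31/82  =  - 92.62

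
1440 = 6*240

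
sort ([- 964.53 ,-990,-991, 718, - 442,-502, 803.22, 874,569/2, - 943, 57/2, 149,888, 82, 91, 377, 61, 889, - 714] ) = [-991,-990, - 964.53, - 943, - 714,  -  502, - 442, 57/2,61, 82, 91, 149, 569/2, 377,  718,803.22, 874, 888, 889]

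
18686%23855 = 18686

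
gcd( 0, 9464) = 9464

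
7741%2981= 1779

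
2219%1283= 936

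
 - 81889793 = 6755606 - 88645399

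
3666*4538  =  16636308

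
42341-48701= - 6360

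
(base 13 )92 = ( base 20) 5J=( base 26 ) 4F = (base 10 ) 119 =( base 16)77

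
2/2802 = 1/1401 = 0.00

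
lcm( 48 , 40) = 240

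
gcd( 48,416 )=16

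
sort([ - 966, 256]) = [-966,256]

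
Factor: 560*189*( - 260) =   -  2^6*3^3*5^2*7^2*13^1 = - 27518400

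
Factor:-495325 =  -5^2 * 19813^1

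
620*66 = 40920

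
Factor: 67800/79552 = 75/88 = 2^( - 3 )*3^1*5^2 * 11^( - 1 ) 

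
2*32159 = 64318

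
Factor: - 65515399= - 17^1*3853847^1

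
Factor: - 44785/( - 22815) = 53/27 = 3^(-3)*53^1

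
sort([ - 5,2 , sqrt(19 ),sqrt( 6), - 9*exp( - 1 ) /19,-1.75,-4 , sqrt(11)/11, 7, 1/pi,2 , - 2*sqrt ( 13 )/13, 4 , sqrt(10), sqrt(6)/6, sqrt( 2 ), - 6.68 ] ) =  [ - 6.68, - 5,- 4, - 1.75,-2 * sqrt(13)/13, - 9*exp( - 1)/19,sqrt(11)/11, 1/pi, sqrt (6) /6, sqrt( 2 ), 2,2, sqrt( 6), sqrt(10),4,sqrt ( 19 ) , 7]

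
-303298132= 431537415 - 734835547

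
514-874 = - 360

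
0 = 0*525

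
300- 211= 89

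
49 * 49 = 2401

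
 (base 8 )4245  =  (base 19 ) 629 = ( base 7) 6311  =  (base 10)2213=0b100010100101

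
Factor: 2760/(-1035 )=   -  8/3  =  - 2^3*3^(-1 ) 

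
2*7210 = 14420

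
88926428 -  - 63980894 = 152907322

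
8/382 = 4/191 = 0.02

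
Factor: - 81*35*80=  - 2^4 *3^4 *5^2 * 7^1 = - 226800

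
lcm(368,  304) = 6992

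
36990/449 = 36990/449 = 82.38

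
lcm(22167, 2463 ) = 22167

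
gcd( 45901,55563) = 1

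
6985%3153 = 679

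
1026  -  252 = 774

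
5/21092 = 5/21092   =  0.00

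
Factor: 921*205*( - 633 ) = - 3^2*5^1 * 41^1*211^1*307^1 =-119513565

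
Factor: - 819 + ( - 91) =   -  2^1*5^1*7^1 * 13^1 = - 910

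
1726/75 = 1726/75 = 23.01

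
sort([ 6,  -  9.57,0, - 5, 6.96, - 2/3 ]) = [ - 9.57, - 5 ,-2/3,0,6,6.96]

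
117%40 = 37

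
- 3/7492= - 3/7492 = - 0.00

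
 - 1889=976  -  2865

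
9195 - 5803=3392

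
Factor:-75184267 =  -5717^1*13151^1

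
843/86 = 9 + 69/86 = 9.80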